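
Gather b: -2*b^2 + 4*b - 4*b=-2*b^2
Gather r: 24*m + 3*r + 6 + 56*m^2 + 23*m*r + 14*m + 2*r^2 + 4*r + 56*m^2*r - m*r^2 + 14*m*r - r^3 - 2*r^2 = 56*m^2 - m*r^2 + 38*m - r^3 + r*(56*m^2 + 37*m + 7) + 6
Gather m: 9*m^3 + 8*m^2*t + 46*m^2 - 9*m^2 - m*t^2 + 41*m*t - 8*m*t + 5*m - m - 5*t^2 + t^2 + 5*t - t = 9*m^3 + m^2*(8*t + 37) + m*(-t^2 + 33*t + 4) - 4*t^2 + 4*t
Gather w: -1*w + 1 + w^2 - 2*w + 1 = w^2 - 3*w + 2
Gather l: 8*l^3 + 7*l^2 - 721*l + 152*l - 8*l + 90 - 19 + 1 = 8*l^3 + 7*l^2 - 577*l + 72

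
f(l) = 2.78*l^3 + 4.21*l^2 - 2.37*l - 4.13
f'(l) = 8.34*l^2 + 8.42*l - 2.37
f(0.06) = -4.26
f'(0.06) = -1.83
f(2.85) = 87.67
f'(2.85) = 89.37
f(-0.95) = -0.46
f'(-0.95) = -2.84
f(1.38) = 7.92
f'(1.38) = 25.13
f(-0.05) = -4.00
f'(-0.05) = -2.77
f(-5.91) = -416.94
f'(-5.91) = 239.17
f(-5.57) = -340.72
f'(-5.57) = 209.48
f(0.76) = -2.28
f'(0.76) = 8.85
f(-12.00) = -4173.29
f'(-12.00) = 1097.55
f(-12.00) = -4173.29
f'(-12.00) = 1097.55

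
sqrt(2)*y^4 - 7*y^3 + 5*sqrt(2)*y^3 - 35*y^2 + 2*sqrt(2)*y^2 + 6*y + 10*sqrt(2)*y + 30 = (y + 5)*(y - 3*sqrt(2))*(y - sqrt(2))*(sqrt(2)*y + 1)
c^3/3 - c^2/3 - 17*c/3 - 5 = (c/3 + 1)*(c - 5)*(c + 1)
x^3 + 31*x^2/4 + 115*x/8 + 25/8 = (x + 1/4)*(x + 5/2)*(x + 5)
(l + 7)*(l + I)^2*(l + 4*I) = l^4 + 7*l^3 + 6*I*l^3 - 9*l^2 + 42*I*l^2 - 63*l - 4*I*l - 28*I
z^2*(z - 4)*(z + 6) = z^4 + 2*z^3 - 24*z^2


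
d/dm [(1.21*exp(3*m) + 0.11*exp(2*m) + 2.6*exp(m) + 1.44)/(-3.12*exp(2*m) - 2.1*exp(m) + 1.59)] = (-3.7752*exp(4*m) - 5.082*exp(3*m) + 13.6527*exp(2*m) + 9.3354*exp(m) + 7.158)*exp(m)/(9.7344*exp(4*m) + 13.104*exp(3*m) - 5.5116*exp(2*m) - 6.678*exp(m) + 2.5281)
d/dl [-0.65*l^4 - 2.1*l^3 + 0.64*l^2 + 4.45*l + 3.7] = -2.6*l^3 - 6.3*l^2 + 1.28*l + 4.45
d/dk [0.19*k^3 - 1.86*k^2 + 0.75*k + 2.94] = 0.57*k^2 - 3.72*k + 0.75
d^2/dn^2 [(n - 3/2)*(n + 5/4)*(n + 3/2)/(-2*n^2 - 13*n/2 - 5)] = -7/(4*n^3 + 24*n^2 + 48*n + 32)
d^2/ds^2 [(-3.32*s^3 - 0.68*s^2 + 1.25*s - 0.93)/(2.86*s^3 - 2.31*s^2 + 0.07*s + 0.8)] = (-54.99208*s^6 + 65.334984*s^5 - 48.8630999999999*s^4 + 120.40455*s^3 - 73.867914*s^2 + 14.780526*s - 4.456794)/(23.393656*s^9 - 56.684628*s^8 + 47.501454*s^7 + 4.529877*s^6 - 30.549057*s^5 + 13.733643*s^4 + 4.715383*s^3 - 4.42344*s^2 + 0.1344*s + 0.512)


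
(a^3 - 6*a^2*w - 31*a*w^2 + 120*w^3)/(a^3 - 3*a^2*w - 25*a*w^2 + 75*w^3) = (-a + 8*w)/(-a + 5*w)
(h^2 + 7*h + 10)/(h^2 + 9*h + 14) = (h + 5)/(h + 7)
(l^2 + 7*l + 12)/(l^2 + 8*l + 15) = (l + 4)/(l + 5)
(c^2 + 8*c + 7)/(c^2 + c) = (c + 7)/c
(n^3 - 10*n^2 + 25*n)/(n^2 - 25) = n*(n - 5)/(n + 5)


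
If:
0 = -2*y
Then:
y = 0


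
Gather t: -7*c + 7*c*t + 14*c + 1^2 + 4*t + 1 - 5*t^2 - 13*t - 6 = 7*c - 5*t^2 + t*(7*c - 9) - 4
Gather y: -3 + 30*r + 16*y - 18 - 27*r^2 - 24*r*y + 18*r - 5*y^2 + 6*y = -27*r^2 + 48*r - 5*y^2 + y*(22 - 24*r) - 21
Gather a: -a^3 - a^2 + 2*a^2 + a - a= -a^3 + a^2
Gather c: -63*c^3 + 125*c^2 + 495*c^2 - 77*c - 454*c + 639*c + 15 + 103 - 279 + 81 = -63*c^3 + 620*c^2 + 108*c - 80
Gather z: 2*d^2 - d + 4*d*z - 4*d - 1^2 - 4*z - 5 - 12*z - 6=2*d^2 - 5*d + z*(4*d - 16) - 12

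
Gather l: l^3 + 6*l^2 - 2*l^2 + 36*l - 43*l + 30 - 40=l^3 + 4*l^2 - 7*l - 10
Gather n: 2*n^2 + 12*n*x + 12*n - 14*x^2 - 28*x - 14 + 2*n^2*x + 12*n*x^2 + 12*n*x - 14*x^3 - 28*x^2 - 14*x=n^2*(2*x + 2) + n*(12*x^2 + 24*x + 12) - 14*x^3 - 42*x^2 - 42*x - 14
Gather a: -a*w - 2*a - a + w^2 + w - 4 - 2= a*(-w - 3) + w^2 + w - 6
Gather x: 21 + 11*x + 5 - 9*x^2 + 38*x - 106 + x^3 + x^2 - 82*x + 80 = x^3 - 8*x^2 - 33*x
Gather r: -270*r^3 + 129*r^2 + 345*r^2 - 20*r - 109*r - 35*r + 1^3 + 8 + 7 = -270*r^3 + 474*r^2 - 164*r + 16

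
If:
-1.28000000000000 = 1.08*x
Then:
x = -1.19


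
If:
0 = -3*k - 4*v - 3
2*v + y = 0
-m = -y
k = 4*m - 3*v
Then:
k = -33/29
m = -6/29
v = 3/29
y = -6/29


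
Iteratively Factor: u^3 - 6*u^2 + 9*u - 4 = (u - 4)*(u^2 - 2*u + 1) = (u - 4)*(u - 1)*(u - 1)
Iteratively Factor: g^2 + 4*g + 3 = (g + 3)*(g + 1)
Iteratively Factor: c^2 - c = (c - 1)*(c)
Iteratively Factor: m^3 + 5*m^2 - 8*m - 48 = (m - 3)*(m^2 + 8*m + 16) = (m - 3)*(m + 4)*(m + 4)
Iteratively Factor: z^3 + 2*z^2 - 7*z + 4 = (z - 1)*(z^2 + 3*z - 4) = (z - 1)^2*(z + 4)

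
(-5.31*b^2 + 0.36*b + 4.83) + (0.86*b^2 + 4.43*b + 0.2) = -4.45*b^2 + 4.79*b + 5.03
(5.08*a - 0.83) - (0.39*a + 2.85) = 4.69*a - 3.68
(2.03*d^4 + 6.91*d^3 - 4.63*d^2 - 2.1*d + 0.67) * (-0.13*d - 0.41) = -0.2639*d^5 - 1.7306*d^4 - 2.2312*d^3 + 2.1713*d^2 + 0.7739*d - 0.2747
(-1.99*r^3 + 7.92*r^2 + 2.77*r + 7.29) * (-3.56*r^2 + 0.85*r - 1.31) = 7.0844*r^5 - 29.8867*r^4 - 0.5223*r^3 - 33.9731*r^2 + 2.5678*r - 9.5499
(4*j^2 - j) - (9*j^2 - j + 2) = -5*j^2 - 2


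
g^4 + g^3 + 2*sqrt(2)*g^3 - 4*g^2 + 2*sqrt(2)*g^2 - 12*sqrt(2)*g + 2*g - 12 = (g - 2)*(g + 3)*(g + sqrt(2))^2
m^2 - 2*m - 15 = (m - 5)*(m + 3)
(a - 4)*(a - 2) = a^2 - 6*a + 8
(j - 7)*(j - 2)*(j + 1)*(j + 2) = j^4 - 6*j^3 - 11*j^2 + 24*j + 28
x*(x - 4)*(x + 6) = x^3 + 2*x^2 - 24*x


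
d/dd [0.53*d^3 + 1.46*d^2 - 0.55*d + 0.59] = 1.59*d^2 + 2.92*d - 0.55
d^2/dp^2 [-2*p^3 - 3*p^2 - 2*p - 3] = -12*p - 6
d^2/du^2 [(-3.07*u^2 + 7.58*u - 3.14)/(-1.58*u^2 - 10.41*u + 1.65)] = (-138.834916*u^3 + 95.0531159999998*u^2 + 191.310192*u + 453.244038)/(3.944312*u^6 + 77.962572*u^5 + 501.307614*u^4 + 965.278701*u^3 - 523.517445*u^2 + 85.023675*u - 4.492125)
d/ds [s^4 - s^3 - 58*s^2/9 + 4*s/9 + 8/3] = 4*s^3 - 3*s^2 - 116*s/9 + 4/9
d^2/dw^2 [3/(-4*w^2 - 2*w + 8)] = 3*(4*w^2 + 2*w - (4*w + 1)^2 - 8)/(2*w^2 + w - 4)^3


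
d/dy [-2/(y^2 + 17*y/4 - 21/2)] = 8*(8*y + 17)/(4*y^2 + 17*y - 42)^2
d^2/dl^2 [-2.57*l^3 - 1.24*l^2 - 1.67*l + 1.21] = -15.42*l - 2.48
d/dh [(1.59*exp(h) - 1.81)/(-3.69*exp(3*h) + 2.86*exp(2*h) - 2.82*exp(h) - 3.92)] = (11.7342*exp(3*h) - 24.5841*exp(2*h) + 10.3532*exp(h) - 11.337)*exp(h)/(13.6161*exp(6*h) - 21.1068*exp(5*h) + 28.9912*exp(4*h) + 12.7992*exp(3*h) - 14.47*exp(2*h) + 22.1088*exp(h) + 15.3664)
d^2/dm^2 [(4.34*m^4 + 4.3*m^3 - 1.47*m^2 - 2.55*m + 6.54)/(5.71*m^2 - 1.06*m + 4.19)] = (283.003588*m^6 - 157.609704*m^5 + 652.26294*m^4 - 688.57755*m^3 + 2290.13607*m^2 + 581.494326*m - 372.507078)/(186.169411*m^6 - 103.681038*m^5 + 429.080805*m^4 - 153.35338*m^3 + 314.859645*m^2 - 55.828398*m + 73.560059)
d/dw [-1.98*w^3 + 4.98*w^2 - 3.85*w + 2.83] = -5.94*w^2 + 9.96*w - 3.85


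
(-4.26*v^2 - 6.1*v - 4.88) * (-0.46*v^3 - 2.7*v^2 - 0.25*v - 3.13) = 1.9596*v^5 + 14.308*v^4 + 19.7798*v^3 + 28.0348*v^2 + 20.313*v + 15.2744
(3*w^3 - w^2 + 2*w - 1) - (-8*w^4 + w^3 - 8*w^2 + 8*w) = 8*w^4 + 2*w^3 + 7*w^2 - 6*w - 1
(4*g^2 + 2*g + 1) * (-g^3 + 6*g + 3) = -4*g^5 - 2*g^4 + 23*g^3 + 24*g^2 + 12*g + 3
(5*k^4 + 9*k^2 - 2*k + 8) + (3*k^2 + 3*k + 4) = 5*k^4 + 12*k^2 + k + 12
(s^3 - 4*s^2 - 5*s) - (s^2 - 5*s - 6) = s^3 - 5*s^2 + 6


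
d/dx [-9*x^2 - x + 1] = -18*x - 1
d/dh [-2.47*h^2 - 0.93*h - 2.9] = -4.94*h - 0.93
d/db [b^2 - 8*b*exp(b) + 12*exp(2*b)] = -8*b*exp(b) + 2*b + 24*exp(2*b) - 8*exp(b)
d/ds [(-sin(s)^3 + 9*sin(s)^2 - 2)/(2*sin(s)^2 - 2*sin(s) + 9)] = (-2*sin(s)^4 + 4*sin(s)^3 - 45*sin(s)^2 + 170*sin(s) - 4)*cos(s)/(-2*sin(s) - cos(2*s) + 10)^2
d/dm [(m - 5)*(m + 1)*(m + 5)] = 3*m^2 + 2*m - 25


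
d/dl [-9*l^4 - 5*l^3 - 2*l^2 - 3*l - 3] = -36*l^3 - 15*l^2 - 4*l - 3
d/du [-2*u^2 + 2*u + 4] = 2 - 4*u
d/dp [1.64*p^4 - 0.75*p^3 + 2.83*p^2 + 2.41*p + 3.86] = 6.56*p^3 - 2.25*p^2 + 5.66*p + 2.41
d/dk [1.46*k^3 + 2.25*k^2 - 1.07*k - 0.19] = 4.38*k^2 + 4.5*k - 1.07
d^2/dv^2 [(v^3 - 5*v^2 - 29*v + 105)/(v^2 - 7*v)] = -30/v^3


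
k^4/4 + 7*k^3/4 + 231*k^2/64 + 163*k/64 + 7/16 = (k/4 + 1)*(k + 1/4)*(k + 1)*(k + 7/4)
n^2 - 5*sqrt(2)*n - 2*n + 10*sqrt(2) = (n - 2)*(n - 5*sqrt(2))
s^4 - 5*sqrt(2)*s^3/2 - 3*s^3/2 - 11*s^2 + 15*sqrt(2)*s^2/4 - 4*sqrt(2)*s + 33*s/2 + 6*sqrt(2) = (s - 3/2)*(s - 4*sqrt(2))*(s + sqrt(2)/2)*(s + sqrt(2))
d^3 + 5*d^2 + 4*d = d*(d + 1)*(d + 4)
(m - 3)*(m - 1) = m^2 - 4*m + 3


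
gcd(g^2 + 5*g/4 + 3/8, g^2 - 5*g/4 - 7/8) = g + 1/2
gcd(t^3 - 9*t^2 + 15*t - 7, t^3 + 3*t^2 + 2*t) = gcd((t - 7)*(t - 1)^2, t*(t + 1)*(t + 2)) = 1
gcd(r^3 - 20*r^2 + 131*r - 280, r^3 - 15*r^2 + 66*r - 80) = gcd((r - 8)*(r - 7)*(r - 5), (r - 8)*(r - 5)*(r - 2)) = r^2 - 13*r + 40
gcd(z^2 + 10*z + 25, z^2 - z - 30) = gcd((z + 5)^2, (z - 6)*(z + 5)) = z + 5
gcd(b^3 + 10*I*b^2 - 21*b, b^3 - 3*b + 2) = 1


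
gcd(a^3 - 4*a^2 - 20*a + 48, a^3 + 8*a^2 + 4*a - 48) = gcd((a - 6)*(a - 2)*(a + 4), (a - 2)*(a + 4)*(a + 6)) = a^2 + 2*a - 8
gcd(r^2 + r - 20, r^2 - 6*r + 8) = r - 4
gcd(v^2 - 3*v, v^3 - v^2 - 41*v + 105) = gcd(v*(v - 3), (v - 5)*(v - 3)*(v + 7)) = v - 3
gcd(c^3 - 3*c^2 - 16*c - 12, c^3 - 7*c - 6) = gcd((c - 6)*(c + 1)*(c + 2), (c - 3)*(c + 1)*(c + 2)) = c^2 + 3*c + 2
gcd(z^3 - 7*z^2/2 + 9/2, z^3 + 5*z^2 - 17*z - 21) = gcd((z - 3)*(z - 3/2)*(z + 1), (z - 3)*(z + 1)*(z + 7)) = z^2 - 2*z - 3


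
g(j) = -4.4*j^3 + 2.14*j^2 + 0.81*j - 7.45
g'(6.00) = -448.71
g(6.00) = -875.95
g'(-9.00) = -1106.91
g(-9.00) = 3366.20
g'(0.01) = 0.85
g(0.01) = -7.44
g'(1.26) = -14.75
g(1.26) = -11.83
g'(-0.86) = -12.63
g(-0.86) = -3.77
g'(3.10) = -112.77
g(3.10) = -115.45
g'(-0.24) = -0.98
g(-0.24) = -7.46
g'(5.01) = -309.07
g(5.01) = -502.98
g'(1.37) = -18.10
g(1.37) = -13.64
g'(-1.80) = -49.66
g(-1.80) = 23.69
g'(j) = -13.2*j^2 + 4.28*j + 0.81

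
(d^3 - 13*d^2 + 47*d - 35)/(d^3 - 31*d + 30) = (d - 7)/(d + 6)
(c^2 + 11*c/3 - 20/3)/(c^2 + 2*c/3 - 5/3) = (3*c^2 + 11*c - 20)/(3*c^2 + 2*c - 5)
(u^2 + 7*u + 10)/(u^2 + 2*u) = (u + 5)/u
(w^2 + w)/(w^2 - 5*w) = (w + 1)/(w - 5)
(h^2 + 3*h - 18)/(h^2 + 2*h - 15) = (h + 6)/(h + 5)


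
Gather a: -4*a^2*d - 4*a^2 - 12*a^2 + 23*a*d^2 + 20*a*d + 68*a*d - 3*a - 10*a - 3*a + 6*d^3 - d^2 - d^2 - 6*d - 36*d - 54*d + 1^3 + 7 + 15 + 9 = a^2*(-4*d - 16) + a*(23*d^2 + 88*d - 16) + 6*d^3 - 2*d^2 - 96*d + 32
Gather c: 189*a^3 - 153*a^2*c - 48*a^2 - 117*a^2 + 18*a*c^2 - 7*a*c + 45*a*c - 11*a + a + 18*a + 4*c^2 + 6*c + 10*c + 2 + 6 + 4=189*a^3 - 165*a^2 + 8*a + c^2*(18*a + 4) + c*(-153*a^2 + 38*a + 16) + 12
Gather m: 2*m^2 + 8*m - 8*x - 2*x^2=2*m^2 + 8*m - 2*x^2 - 8*x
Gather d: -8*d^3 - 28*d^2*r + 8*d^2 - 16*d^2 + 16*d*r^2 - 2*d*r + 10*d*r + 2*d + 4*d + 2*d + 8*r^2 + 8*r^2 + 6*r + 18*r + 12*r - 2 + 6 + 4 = -8*d^3 + d^2*(-28*r - 8) + d*(16*r^2 + 8*r + 8) + 16*r^2 + 36*r + 8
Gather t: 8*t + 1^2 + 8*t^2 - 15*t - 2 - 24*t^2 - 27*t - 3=-16*t^2 - 34*t - 4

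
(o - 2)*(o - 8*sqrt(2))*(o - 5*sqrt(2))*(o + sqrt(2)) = o^4 - 12*sqrt(2)*o^3 - 2*o^3 + 24*sqrt(2)*o^2 + 54*o^2 - 108*o + 80*sqrt(2)*o - 160*sqrt(2)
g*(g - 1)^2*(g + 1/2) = g^4 - 3*g^3/2 + g/2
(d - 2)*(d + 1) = d^2 - d - 2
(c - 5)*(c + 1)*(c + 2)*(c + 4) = c^4 + 2*c^3 - 21*c^2 - 62*c - 40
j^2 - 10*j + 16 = (j - 8)*(j - 2)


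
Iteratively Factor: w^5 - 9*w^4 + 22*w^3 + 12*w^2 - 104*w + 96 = (w + 2)*(w^4 - 11*w^3 + 44*w^2 - 76*w + 48) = (w - 2)*(w + 2)*(w^3 - 9*w^2 + 26*w - 24) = (w - 2)^2*(w + 2)*(w^2 - 7*w + 12) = (w - 3)*(w - 2)^2*(w + 2)*(w - 4)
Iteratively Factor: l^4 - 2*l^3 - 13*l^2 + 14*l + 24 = (l - 4)*(l^3 + 2*l^2 - 5*l - 6) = (l - 4)*(l - 2)*(l^2 + 4*l + 3) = (l - 4)*(l - 2)*(l + 1)*(l + 3)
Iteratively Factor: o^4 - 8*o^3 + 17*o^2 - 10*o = (o - 1)*(o^3 - 7*o^2 + 10*o) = (o - 2)*(o - 1)*(o^2 - 5*o) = (o - 5)*(o - 2)*(o - 1)*(o)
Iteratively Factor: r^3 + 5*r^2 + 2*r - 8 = (r - 1)*(r^2 + 6*r + 8) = (r - 1)*(r + 4)*(r + 2)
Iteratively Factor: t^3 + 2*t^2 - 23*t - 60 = (t + 3)*(t^2 - t - 20) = (t + 3)*(t + 4)*(t - 5)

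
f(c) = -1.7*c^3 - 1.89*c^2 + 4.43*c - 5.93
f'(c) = -5.1*c^2 - 3.78*c + 4.43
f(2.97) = -53.98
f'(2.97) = -51.78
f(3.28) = -71.72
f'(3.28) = -62.84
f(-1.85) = -9.83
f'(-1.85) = -6.03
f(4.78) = -213.60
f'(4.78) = -130.17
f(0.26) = -4.94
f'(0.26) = 3.10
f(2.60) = -37.07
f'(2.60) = -39.87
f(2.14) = -21.77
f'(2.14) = -27.02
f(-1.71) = -10.53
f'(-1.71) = -4.02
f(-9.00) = 1040.41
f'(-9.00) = -374.65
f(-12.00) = 2606.35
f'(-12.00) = -684.61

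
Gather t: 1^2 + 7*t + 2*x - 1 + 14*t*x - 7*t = 14*t*x + 2*x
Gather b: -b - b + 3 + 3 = 6 - 2*b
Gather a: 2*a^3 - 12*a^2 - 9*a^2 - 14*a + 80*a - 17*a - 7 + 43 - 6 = 2*a^3 - 21*a^2 + 49*a + 30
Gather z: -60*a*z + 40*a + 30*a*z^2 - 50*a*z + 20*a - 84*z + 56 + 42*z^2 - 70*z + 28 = 60*a + z^2*(30*a + 42) + z*(-110*a - 154) + 84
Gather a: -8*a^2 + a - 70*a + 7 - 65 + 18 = -8*a^2 - 69*a - 40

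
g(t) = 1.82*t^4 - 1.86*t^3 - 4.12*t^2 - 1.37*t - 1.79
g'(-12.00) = -13285.85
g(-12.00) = 40374.97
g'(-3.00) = -223.43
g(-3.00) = 162.88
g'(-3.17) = -263.23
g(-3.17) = 204.19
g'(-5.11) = -1076.36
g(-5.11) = 1386.77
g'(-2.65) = -154.20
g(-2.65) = 97.28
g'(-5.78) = -1545.93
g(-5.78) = 2258.99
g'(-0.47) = 0.51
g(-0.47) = -1.77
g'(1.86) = 10.84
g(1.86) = -8.78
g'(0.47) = -5.72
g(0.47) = -3.45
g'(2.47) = 53.94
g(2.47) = 9.40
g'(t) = 7.28*t^3 - 5.58*t^2 - 8.24*t - 1.37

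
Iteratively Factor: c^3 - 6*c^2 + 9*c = (c - 3)*(c^2 - 3*c) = c*(c - 3)*(c - 3)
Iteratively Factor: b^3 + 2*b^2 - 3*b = (b + 3)*(b^2 - b) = (b - 1)*(b + 3)*(b)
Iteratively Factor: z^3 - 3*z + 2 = (z - 1)*(z^2 + z - 2) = (z - 1)*(z + 2)*(z - 1)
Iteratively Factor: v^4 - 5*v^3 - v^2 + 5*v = (v)*(v^3 - 5*v^2 - v + 5) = v*(v + 1)*(v^2 - 6*v + 5) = v*(v - 1)*(v + 1)*(v - 5)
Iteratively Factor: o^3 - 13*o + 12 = (o - 3)*(o^2 + 3*o - 4) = (o - 3)*(o + 4)*(o - 1)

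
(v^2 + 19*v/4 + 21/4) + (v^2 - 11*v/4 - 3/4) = 2*v^2 + 2*v + 9/2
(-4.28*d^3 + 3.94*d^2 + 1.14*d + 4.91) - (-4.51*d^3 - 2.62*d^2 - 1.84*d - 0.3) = 0.23*d^3 + 6.56*d^2 + 2.98*d + 5.21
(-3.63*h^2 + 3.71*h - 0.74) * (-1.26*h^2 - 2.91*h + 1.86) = 4.5738*h^4 + 5.8887*h^3 - 16.6155*h^2 + 9.054*h - 1.3764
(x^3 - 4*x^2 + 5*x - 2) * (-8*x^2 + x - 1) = -8*x^5 + 33*x^4 - 45*x^3 + 25*x^2 - 7*x + 2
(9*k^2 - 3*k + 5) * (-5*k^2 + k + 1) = -45*k^4 + 24*k^3 - 19*k^2 + 2*k + 5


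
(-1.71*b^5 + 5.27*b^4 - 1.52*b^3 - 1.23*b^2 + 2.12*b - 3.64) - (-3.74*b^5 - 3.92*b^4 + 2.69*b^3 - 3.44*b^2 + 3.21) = 2.03*b^5 + 9.19*b^4 - 4.21*b^3 + 2.21*b^2 + 2.12*b - 6.85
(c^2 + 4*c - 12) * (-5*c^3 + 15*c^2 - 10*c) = -5*c^5 - 5*c^4 + 110*c^3 - 220*c^2 + 120*c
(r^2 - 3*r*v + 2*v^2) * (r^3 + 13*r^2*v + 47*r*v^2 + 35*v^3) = r^5 + 10*r^4*v + 10*r^3*v^2 - 80*r^2*v^3 - 11*r*v^4 + 70*v^5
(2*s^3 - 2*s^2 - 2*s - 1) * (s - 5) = 2*s^4 - 12*s^3 + 8*s^2 + 9*s + 5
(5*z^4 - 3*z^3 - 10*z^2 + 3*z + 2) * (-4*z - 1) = -20*z^5 + 7*z^4 + 43*z^3 - 2*z^2 - 11*z - 2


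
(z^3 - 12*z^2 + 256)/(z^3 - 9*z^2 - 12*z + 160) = (z - 8)/(z - 5)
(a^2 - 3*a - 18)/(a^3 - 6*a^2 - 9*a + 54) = 1/(a - 3)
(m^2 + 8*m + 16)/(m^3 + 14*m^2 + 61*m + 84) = (m + 4)/(m^2 + 10*m + 21)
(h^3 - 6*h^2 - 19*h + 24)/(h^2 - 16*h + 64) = (h^2 + 2*h - 3)/(h - 8)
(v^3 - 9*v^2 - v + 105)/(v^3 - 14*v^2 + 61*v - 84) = (v^2 - 2*v - 15)/(v^2 - 7*v + 12)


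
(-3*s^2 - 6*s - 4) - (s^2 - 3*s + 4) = -4*s^2 - 3*s - 8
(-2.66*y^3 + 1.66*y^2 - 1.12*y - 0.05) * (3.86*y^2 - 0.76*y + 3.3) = -10.2676*y^5 + 8.4292*y^4 - 14.3628*y^3 + 6.1362*y^2 - 3.658*y - 0.165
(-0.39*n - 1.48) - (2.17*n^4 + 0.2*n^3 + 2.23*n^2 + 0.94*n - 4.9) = -2.17*n^4 - 0.2*n^3 - 2.23*n^2 - 1.33*n + 3.42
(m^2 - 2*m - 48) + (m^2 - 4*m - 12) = 2*m^2 - 6*m - 60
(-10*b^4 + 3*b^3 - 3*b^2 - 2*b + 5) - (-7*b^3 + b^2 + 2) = -10*b^4 + 10*b^3 - 4*b^2 - 2*b + 3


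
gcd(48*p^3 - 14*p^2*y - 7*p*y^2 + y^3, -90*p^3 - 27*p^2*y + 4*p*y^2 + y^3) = 3*p + y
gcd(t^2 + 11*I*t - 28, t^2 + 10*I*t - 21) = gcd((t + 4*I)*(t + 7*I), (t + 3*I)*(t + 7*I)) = t + 7*I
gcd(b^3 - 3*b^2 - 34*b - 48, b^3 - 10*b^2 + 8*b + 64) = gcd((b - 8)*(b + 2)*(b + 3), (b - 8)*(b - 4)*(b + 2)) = b^2 - 6*b - 16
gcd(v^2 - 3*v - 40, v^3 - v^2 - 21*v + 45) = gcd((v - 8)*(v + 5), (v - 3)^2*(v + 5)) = v + 5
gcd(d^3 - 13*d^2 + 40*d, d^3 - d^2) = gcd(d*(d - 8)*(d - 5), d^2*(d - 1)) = d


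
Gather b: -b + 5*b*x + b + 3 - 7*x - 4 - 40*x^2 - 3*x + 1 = 5*b*x - 40*x^2 - 10*x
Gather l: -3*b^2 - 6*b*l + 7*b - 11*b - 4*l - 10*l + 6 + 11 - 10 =-3*b^2 - 4*b + l*(-6*b - 14) + 7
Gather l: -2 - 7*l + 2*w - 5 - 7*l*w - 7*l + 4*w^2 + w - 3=l*(-7*w - 14) + 4*w^2 + 3*w - 10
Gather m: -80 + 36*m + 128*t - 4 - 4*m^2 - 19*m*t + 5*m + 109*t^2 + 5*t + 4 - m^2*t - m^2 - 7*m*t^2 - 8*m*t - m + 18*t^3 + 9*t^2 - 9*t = m^2*(-t - 5) + m*(-7*t^2 - 27*t + 40) + 18*t^3 + 118*t^2 + 124*t - 80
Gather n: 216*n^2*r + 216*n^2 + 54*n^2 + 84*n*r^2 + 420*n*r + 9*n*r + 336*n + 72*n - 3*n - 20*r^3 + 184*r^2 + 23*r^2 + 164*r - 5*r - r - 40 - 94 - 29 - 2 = n^2*(216*r + 270) + n*(84*r^2 + 429*r + 405) - 20*r^3 + 207*r^2 + 158*r - 165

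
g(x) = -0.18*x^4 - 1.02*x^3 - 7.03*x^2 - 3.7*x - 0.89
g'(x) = -0.72*x^3 - 3.06*x^2 - 14.06*x - 3.7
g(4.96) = -425.60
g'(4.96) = -236.58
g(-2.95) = -38.60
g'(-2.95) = 29.63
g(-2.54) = -27.62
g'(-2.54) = 24.07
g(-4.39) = -100.69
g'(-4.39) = 59.97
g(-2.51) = -26.91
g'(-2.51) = 23.70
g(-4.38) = -100.09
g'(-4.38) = 59.68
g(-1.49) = -8.50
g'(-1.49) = 12.84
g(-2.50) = -26.67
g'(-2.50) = 23.58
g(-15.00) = -7197.14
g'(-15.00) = 1948.70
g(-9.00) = -974.42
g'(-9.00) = 399.86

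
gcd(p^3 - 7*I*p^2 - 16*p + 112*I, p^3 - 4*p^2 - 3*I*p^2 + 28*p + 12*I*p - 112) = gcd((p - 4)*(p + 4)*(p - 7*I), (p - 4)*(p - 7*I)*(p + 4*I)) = p^2 + p*(-4 - 7*I) + 28*I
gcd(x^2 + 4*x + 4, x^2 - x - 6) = x + 2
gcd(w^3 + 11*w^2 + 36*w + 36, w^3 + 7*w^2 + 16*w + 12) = w^2 + 5*w + 6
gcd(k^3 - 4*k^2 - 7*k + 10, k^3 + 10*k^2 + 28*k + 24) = k + 2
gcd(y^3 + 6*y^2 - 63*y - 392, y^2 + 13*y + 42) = y + 7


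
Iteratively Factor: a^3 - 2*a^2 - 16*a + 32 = (a - 4)*(a^2 + 2*a - 8) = (a - 4)*(a - 2)*(a + 4)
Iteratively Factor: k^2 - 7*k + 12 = (k - 3)*(k - 4)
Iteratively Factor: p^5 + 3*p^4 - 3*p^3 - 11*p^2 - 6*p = (p + 1)*(p^4 + 2*p^3 - 5*p^2 - 6*p) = (p + 1)*(p + 3)*(p^3 - p^2 - 2*p) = (p + 1)^2*(p + 3)*(p^2 - 2*p) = (p - 2)*(p + 1)^2*(p + 3)*(p)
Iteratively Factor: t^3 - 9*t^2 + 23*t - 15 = (t - 1)*(t^2 - 8*t + 15) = (t - 5)*(t - 1)*(t - 3)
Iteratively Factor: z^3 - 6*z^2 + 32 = (z + 2)*(z^2 - 8*z + 16) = (z - 4)*(z + 2)*(z - 4)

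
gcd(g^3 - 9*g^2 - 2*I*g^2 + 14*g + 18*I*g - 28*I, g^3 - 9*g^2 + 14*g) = g^2 - 9*g + 14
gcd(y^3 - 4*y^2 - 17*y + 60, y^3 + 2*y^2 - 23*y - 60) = y^2 - y - 20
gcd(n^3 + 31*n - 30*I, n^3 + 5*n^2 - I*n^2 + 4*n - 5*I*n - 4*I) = n - I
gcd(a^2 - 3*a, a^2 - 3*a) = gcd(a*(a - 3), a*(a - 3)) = a^2 - 3*a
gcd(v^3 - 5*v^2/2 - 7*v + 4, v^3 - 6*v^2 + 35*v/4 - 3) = v^2 - 9*v/2 + 2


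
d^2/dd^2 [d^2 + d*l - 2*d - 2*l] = 2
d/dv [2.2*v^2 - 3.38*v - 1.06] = 4.4*v - 3.38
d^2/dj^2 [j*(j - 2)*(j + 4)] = 6*j + 4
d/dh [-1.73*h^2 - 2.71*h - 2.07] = -3.46*h - 2.71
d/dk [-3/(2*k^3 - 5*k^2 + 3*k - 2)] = 3*(6*k^2 - 10*k + 3)/(2*k^3 - 5*k^2 + 3*k - 2)^2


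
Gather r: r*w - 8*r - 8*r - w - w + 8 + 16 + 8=r*(w - 16) - 2*w + 32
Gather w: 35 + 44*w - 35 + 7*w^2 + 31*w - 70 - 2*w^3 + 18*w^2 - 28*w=-2*w^3 + 25*w^2 + 47*w - 70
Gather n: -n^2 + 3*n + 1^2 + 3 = -n^2 + 3*n + 4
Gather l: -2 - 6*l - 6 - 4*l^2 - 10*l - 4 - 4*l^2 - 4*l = -8*l^2 - 20*l - 12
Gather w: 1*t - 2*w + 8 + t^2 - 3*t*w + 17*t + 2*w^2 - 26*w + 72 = t^2 + 18*t + 2*w^2 + w*(-3*t - 28) + 80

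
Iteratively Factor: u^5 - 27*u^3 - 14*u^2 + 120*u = (u + 4)*(u^4 - 4*u^3 - 11*u^2 + 30*u) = (u + 3)*(u + 4)*(u^3 - 7*u^2 + 10*u) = (u - 5)*(u + 3)*(u + 4)*(u^2 - 2*u) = u*(u - 5)*(u + 3)*(u + 4)*(u - 2)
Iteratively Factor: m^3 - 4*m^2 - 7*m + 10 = (m + 2)*(m^2 - 6*m + 5) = (m - 1)*(m + 2)*(m - 5)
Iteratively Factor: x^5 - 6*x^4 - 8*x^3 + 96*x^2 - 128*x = (x - 4)*(x^4 - 2*x^3 - 16*x^2 + 32*x) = (x - 4)*(x - 2)*(x^3 - 16*x) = (x - 4)*(x - 2)*(x + 4)*(x^2 - 4*x) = (x - 4)^2*(x - 2)*(x + 4)*(x)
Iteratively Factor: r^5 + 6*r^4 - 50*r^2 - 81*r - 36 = (r + 1)*(r^4 + 5*r^3 - 5*r^2 - 45*r - 36) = (r + 1)*(r + 4)*(r^3 + r^2 - 9*r - 9) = (r + 1)*(r + 3)*(r + 4)*(r^2 - 2*r - 3) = (r - 3)*(r + 1)*(r + 3)*(r + 4)*(r + 1)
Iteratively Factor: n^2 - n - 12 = (n - 4)*(n + 3)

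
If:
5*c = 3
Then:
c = 3/5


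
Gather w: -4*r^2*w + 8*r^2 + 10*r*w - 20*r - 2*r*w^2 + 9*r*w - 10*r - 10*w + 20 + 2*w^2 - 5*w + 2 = 8*r^2 - 30*r + w^2*(2 - 2*r) + w*(-4*r^2 + 19*r - 15) + 22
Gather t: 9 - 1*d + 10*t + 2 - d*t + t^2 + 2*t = -d + t^2 + t*(12 - d) + 11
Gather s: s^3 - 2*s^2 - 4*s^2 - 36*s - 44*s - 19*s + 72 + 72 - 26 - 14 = s^3 - 6*s^2 - 99*s + 104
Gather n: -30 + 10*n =10*n - 30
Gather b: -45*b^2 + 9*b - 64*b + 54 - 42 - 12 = -45*b^2 - 55*b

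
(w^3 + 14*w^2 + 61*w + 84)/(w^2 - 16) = (w^2 + 10*w + 21)/(w - 4)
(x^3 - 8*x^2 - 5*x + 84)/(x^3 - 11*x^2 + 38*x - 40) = (x^2 - 4*x - 21)/(x^2 - 7*x + 10)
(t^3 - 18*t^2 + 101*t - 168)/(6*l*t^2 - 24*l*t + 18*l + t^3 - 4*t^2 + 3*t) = (t^2 - 15*t + 56)/(6*l*t - 6*l + t^2 - t)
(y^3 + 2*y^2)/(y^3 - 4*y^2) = (y + 2)/(y - 4)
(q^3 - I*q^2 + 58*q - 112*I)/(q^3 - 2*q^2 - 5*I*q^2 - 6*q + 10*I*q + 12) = (q^2 + I*q + 56)/(q^2 - q*(2 + 3*I) + 6*I)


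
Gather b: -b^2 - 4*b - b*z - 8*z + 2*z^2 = -b^2 + b*(-z - 4) + 2*z^2 - 8*z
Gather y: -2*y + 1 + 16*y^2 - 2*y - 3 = 16*y^2 - 4*y - 2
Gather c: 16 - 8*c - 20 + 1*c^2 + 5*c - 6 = c^2 - 3*c - 10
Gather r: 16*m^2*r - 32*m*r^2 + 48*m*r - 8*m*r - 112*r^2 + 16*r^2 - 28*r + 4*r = r^2*(-32*m - 96) + r*(16*m^2 + 40*m - 24)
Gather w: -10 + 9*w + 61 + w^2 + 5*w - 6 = w^2 + 14*w + 45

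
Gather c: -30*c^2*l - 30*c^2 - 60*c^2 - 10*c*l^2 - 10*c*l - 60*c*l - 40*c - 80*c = c^2*(-30*l - 90) + c*(-10*l^2 - 70*l - 120)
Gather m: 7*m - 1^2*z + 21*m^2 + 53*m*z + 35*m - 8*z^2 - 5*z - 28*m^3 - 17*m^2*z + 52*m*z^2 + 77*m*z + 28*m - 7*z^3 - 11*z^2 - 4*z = -28*m^3 + m^2*(21 - 17*z) + m*(52*z^2 + 130*z + 70) - 7*z^3 - 19*z^2 - 10*z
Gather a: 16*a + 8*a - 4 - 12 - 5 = 24*a - 21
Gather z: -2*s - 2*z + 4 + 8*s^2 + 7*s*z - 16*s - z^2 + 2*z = 8*s^2 + 7*s*z - 18*s - z^2 + 4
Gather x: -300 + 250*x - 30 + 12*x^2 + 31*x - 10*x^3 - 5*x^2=-10*x^3 + 7*x^2 + 281*x - 330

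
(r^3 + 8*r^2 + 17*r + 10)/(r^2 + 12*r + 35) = (r^2 + 3*r + 2)/(r + 7)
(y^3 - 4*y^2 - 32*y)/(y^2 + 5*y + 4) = y*(y - 8)/(y + 1)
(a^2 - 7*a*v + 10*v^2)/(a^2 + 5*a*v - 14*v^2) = (a - 5*v)/(a + 7*v)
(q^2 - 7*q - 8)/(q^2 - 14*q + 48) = (q + 1)/(q - 6)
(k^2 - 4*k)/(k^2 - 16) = k/(k + 4)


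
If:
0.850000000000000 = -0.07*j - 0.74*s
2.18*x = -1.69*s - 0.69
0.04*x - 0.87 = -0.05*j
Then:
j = 16.00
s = -2.66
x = 1.75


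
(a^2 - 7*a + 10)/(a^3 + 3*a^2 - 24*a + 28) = (a - 5)/(a^2 + 5*a - 14)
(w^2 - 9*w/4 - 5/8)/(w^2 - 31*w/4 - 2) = (w - 5/2)/(w - 8)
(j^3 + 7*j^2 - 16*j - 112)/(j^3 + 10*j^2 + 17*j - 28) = (j - 4)/(j - 1)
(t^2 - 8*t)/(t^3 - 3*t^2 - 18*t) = (8 - t)/(-t^2 + 3*t + 18)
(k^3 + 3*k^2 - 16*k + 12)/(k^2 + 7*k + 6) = (k^2 - 3*k + 2)/(k + 1)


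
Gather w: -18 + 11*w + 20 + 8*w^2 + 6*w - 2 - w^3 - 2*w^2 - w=-w^3 + 6*w^2 + 16*w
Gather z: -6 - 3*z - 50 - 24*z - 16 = -27*z - 72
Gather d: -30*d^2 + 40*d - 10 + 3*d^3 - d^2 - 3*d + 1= 3*d^3 - 31*d^2 + 37*d - 9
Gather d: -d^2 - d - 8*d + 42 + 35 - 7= -d^2 - 9*d + 70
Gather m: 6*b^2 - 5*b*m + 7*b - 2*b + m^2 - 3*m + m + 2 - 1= 6*b^2 + 5*b + m^2 + m*(-5*b - 2) + 1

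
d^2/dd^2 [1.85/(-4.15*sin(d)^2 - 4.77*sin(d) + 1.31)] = (127.4465*sin(d)^4 + 109.865025*sin(d)^3 - 108.846785*sin(d)^2 - 208.169955*sin(d) - 104.30078)/(4.15*sin(d)^2 + 4.77*sin(d) - 1.31)^3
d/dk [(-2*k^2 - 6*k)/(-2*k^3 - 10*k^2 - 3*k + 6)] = 2*(-2*k^4 - 12*k^3 - 27*k^2 - 12*k - 18)/(4*k^6 + 40*k^5 + 112*k^4 + 36*k^3 - 111*k^2 - 36*k + 36)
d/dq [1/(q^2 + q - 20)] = (-2*q - 1)/(q^2 + q - 20)^2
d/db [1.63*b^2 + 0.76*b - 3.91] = 3.26*b + 0.76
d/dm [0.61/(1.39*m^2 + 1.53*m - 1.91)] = (-1.6958*m - 0.9333)/(1.39*m^2 + 1.53*m - 1.91)^2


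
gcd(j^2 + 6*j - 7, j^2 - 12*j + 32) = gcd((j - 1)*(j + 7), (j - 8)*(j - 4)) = 1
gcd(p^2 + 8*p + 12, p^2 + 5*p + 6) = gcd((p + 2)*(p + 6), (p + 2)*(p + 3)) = p + 2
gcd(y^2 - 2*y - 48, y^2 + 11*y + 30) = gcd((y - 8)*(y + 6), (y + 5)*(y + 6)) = y + 6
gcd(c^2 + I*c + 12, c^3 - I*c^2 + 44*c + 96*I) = c + 4*I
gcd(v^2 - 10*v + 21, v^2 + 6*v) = 1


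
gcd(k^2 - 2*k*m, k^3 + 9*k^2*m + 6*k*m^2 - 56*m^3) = k - 2*m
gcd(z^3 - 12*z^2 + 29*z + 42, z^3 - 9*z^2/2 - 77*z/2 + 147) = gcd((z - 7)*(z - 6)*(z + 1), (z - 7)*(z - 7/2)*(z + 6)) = z - 7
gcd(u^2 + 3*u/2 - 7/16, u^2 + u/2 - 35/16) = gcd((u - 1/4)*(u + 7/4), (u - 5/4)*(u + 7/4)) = u + 7/4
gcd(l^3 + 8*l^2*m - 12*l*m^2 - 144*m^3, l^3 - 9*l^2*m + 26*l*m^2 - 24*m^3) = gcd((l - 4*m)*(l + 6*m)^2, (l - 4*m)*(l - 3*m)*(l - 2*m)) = l - 4*m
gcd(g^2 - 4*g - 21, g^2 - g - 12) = g + 3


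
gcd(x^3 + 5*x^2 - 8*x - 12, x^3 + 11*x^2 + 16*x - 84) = x^2 + 4*x - 12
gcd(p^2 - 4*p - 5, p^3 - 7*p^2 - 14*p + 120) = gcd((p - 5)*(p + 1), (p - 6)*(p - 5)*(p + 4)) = p - 5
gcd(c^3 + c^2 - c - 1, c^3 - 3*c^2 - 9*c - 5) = c^2 + 2*c + 1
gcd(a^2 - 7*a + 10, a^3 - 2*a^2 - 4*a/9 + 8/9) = a - 2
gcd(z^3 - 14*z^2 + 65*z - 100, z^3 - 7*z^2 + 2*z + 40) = z^2 - 9*z + 20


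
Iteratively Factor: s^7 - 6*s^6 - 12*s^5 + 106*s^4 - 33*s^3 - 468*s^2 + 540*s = (s - 2)*(s^6 - 4*s^5 - 20*s^4 + 66*s^3 + 99*s^2 - 270*s) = (s - 2)*(s + 3)*(s^5 - 7*s^4 + s^3 + 63*s^2 - 90*s) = (s - 2)*(s + 3)^2*(s^4 - 10*s^3 + 31*s^2 - 30*s) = (s - 2)^2*(s + 3)^2*(s^3 - 8*s^2 + 15*s) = (s - 5)*(s - 2)^2*(s + 3)^2*(s^2 - 3*s) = s*(s - 5)*(s - 2)^2*(s + 3)^2*(s - 3)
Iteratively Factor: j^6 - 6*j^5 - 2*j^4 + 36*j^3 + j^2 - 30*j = (j + 2)*(j^5 - 8*j^4 + 14*j^3 + 8*j^2 - 15*j) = (j + 1)*(j + 2)*(j^4 - 9*j^3 + 23*j^2 - 15*j) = (j - 1)*(j + 1)*(j + 2)*(j^3 - 8*j^2 + 15*j) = j*(j - 1)*(j + 1)*(j + 2)*(j^2 - 8*j + 15) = j*(j - 5)*(j - 1)*(j + 1)*(j + 2)*(j - 3)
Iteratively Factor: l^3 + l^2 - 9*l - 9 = (l + 1)*(l^2 - 9) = (l + 1)*(l + 3)*(l - 3)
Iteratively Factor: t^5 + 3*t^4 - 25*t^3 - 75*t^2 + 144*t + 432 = (t - 3)*(t^4 + 6*t^3 - 7*t^2 - 96*t - 144) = (t - 4)*(t - 3)*(t^3 + 10*t^2 + 33*t + 36) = (t - 4)*(t - 3)*(t + 3)*(t^2 + 7*t + 12) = (t - 4)*(t - 3)*(t + 3)*(t + 4)*(t + 3)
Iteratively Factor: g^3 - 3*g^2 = (g - 3)*(g^2) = g*(g - 3)*(g)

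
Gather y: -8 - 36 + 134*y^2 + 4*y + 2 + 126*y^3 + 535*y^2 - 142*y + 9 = 126*y^3 + 669*y^2 - 138*y - 33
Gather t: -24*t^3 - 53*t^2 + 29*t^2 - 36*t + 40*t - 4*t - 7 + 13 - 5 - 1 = -24*t^3 - 24*t^2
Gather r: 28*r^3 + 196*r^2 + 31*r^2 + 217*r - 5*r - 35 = 28*r^3 + 227*r^2 + 212*r - 35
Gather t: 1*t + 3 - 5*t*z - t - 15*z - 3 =-5*t*z - 15*z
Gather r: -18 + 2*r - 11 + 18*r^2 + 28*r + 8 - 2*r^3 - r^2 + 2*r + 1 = -2*r^3 + 17*r^2 + 32*r - 20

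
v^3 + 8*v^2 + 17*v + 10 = (v + 1)*(v + 2)*(v + 5)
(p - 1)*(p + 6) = p^2 + 5*p - 6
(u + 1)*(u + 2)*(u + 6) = u^3 + 9*u^2 + 20*u + 12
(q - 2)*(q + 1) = q^2 - q - 2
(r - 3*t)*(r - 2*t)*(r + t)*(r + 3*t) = r^4 - r^3*t - 11*r^2*t^2 + 9*r*t^3 + 18*t^4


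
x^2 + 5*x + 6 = (x + 2)*(x + 3)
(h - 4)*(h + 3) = h^2 - h - 12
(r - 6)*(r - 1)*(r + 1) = r^3 - 6*r^2 - r + 6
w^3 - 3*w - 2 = (w - 2)*(w + 1)^2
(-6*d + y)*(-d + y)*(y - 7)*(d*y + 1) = 6*d^3*y^2 - 42*d^3*y - 7*d^2*y^3 + 49*d^2*y^2 + 6*d^2*y - 42*d^2 + d*y^4 - 7*d*y^3 - 7*d*y^2 + 49*d*y + y^3 - 7*y^2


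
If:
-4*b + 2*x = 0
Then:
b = x/2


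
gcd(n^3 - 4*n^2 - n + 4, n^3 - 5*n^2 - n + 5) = n^2 - 1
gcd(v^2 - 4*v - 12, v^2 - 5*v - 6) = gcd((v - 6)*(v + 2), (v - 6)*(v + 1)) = v - 6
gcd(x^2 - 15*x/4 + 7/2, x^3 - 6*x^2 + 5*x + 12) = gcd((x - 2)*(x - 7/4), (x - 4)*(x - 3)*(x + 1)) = 1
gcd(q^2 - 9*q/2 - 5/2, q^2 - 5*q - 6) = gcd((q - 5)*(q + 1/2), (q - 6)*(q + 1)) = 1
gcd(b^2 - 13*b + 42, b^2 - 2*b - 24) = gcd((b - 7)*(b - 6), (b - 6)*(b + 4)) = b - 6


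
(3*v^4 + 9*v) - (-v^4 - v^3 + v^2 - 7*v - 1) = 4*v^4 + v^3 - v^2 + 16*v + 1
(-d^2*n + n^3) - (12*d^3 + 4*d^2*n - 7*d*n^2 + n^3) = -12*d^3 - 5*d^2*n + 7*d*n^2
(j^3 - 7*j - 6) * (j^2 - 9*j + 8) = j^5 - 9*j^4 + j^3 + 57*j^2 - 2*j - 48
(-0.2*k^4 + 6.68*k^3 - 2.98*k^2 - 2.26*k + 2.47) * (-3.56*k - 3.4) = 0.712*k^5 - 23.1008*k^4 - 12.1032*k^3 + 18.1776*k^2 - 1.1092*k - 8.398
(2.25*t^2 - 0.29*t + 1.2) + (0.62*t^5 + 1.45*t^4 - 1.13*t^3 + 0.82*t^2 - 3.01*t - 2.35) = 0.62*t^5 + 1.45*t^4 - 1.13*t^3 + 3.07*t^2 - 3.3*t - 1.15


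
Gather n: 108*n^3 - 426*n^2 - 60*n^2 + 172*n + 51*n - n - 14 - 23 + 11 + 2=108*n^3 - 486*n^2 + 222*n - 24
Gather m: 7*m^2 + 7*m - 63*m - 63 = 7*m^2 - 56*m - 63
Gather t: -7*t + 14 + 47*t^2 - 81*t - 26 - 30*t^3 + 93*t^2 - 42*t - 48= -30*t^3 + 140*t^2 - 130*t - 60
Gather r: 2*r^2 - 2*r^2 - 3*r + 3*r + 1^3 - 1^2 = 0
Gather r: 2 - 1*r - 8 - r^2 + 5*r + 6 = -r^2 + 4*r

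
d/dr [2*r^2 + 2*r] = 4*r + 2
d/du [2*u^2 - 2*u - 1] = 4*u - 2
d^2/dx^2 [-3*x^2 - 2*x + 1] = -6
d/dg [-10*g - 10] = -10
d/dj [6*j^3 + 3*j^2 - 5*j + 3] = 18*j^2 + 6*j - 5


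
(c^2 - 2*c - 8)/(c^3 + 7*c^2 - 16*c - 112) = (c + 2)/(c^2 + 11*c + 28)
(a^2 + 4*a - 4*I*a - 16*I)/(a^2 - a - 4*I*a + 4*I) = (a + 4)/(a - 1)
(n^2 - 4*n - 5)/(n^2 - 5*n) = (n + 1)/n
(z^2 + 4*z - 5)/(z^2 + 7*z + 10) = (z - 1)/(z + 2)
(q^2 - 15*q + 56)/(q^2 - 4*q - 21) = (q - 8)/(q + 3)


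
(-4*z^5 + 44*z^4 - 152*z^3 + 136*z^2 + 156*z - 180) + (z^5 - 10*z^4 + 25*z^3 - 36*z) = -3*z^5 + 34*z^4 - 127*z^3 + 136*z^2 + 120*z - 180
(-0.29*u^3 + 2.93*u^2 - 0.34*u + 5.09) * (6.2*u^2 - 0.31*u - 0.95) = -1.798*u^5 + 18.2559*u^4 - 2.7408*u^3 + 28.8799*u^2 - 1.2549*u - 4.8355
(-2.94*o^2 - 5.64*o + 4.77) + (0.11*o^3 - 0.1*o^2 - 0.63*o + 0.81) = 0.11*o^3 - 3.04*o^2 - 6.27*o + 5.58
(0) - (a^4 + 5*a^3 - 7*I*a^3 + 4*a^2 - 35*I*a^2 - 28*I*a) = -a^4 - 5*a^3 + 7*I*a^3 - 4*a^2 + 35*I*a^2 + 28*I*a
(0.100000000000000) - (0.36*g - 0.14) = 0.24 - 0.36*g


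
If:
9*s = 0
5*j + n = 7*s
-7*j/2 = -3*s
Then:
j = 0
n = 0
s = 0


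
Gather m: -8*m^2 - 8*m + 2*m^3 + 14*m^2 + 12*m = 2*m^3 + 6*m^2 + 4*m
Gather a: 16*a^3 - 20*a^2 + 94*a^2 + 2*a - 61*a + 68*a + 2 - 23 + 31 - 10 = 16*a^3 + 74*a^2 + 9*a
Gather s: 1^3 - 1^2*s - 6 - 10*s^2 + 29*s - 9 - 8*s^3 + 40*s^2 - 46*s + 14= -8*s^3 + 30*s^2 - 18*s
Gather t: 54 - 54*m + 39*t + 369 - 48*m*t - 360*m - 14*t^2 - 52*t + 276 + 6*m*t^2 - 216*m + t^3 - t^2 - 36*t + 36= -630*m + t^3 + t^2*(6*m - 15) + t*(-48*m - 49) + 735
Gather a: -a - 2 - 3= -a - 5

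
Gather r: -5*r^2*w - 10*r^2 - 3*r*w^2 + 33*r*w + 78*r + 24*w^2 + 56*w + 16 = r^2*(-5*w - 10) + r*(-3*w^2 + 33*w + 78) + 24*w^2 + 56*w + 16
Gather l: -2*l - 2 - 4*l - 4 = -6*l - 6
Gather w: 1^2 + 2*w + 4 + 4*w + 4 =6*w + 9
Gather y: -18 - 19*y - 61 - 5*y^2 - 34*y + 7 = -5*y^2 - 53*y - 72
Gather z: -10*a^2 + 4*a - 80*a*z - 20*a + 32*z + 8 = -10*a^2 - 16*a + z*(32 - 80*a) + 8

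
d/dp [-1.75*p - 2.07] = -1.75000000000000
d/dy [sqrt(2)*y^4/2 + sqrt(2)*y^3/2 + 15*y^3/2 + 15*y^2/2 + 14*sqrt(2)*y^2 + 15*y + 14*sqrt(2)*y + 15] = 2*sqrt(2)*y^3 + 3*sqrt(2)*y^2/2 + 45*y^2/2 + 15*y + 28*sqrt(2)*y + 15 + 14*sqrt(2)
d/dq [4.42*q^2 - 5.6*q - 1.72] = 8.84*q - 5.6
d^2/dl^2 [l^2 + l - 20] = 2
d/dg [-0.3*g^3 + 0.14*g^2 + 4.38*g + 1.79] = -0.9*g^2 + 0.28*g + 4.38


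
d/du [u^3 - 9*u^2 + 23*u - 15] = 3*u^2 - 18*u + 23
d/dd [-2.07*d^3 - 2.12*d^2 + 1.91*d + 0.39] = -6.21*d^2 - 4.24*d + 1.91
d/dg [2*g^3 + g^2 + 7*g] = 6*g^2 + 2*g + 7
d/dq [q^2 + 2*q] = 2*q + 2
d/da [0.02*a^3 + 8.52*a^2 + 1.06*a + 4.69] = 0.06*a^2 + 17.04*a + 1.06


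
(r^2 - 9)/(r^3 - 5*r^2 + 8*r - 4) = (r^2 - 9)/(r^3 - 5*r^2 + 8*r - 4)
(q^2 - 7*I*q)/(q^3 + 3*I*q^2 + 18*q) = (q - 7*I)/(q^2 + 3*I*q + 18)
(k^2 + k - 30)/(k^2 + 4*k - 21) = (k^2 + k - 30)/(k^2 + 4*k - 21)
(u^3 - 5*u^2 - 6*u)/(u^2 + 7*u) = (u^2 - 5*u - 6)/(u + 7)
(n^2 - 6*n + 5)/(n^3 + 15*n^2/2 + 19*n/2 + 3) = 2*(n^2 - 6*n + 5)/(2*n^3 + 15*n^2 + 19*n + 6)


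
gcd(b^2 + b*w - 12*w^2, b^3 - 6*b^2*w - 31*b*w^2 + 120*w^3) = -b + 3*w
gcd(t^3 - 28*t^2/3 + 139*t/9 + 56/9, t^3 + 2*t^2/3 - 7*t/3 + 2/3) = 1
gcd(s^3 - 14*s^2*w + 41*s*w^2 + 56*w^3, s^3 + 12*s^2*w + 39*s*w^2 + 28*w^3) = s + w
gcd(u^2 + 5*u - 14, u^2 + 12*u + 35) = u + 7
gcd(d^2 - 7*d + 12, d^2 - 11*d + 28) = d - 4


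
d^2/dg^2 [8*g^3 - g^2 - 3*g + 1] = 48*g - 2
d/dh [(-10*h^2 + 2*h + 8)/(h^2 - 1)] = -2/(h^2 + 2*h + 1)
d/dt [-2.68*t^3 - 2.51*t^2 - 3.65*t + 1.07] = -8.04*t^2 - 5.02*t - 3.65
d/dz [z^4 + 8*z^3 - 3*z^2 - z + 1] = 4*z^3 + 24*z^2 - 6*z - 1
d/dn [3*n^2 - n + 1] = 6*n - 1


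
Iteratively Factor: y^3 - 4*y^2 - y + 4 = (y - 4)*(y^2 - 1) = (y - 4)*(y + 1)*(y - 1)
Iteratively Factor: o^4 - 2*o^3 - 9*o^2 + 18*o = (o)*(o^3 - 2*o^2 - 9*o + 18) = o*(o - 2)*(o^2 - 9) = o*(o - 2)*(o + 3)*(o - 3)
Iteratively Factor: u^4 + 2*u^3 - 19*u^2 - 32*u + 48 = (u + 4)*(u^3 - 2*u^2 - 11*u + 12) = (u - 1)*(u + 4)*(u^2 - u - 12) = (u - 4)*(u - 1)*(u + 4)*(u + 3)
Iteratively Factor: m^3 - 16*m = (m - 4)*(m^2 + 4*m) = (m - 4)*(m + 4)*(m)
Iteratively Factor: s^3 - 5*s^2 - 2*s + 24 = (s - 3)*(s^2 - 2*s - 8) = (s - 3)*(s + 2)*(s - 4)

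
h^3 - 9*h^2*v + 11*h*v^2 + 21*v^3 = (h - 7*v)*(h - 3*v)*(h + v)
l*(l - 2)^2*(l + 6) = l^4 + 2*l^3 - 20*l^2 + 24*l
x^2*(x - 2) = x^3 - 2*x^2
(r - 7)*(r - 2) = r^2 - 9*r + 14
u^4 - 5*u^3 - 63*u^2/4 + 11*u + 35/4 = (u - 7)*(u - 1)*(u + 1/2)*(u + 5/2)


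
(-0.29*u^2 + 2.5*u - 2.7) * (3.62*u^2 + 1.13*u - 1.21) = -1.0498*u^4 + 8.7223*u^3 - 6.5981*u^2 - 6.076*u + 3.267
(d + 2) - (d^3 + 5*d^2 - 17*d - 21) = -d^3 - 5*d^2 + 18*d + 23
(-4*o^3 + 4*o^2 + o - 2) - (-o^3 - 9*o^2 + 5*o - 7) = -3*o^3 + 13*o^2 - 4*o + 5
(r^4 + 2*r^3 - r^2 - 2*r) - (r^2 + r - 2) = r^4 + 2*r^3 - 2*r^2 - 3*r + 2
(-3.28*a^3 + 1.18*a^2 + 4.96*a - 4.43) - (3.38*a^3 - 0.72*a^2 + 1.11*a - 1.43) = -6.66*a^3 + 1.9*a^2 + 3.85*a - 3.0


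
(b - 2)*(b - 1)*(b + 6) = b^3 + 3*b^2 - 16*b + 12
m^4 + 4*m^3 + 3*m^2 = m^2*(m + 1)*(m + 3)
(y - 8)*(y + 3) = y^2 - 5*y - 24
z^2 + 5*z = z*(z + 5)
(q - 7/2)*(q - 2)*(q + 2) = q^3 - 7*q^2/2 - 4*q + 14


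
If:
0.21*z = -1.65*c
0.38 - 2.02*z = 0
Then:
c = -0.02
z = 0.19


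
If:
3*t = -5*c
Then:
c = -3*t/5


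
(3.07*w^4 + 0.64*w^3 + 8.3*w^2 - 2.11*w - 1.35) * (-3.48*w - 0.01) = -10.6836*w^5 - 2.2579*w^4 - 28.8904*w^3 + 7.2598*w^2 + 4.7191*w + 0.0135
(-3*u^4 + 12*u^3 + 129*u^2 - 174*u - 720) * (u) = -3*u^5 + 12*u^4 + 129*u^3 - 174*u^2 - 720*u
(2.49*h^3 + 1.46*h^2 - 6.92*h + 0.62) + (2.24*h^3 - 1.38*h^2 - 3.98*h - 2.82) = 4.73*h^3 + 0.0800000000000001*h^2 - 10.9*h - 2.2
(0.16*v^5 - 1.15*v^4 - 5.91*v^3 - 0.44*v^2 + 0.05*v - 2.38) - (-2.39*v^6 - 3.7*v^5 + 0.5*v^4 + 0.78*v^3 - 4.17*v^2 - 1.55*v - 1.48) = 2.39*v^6 + 3.86*v^5 - 1.65*v^4 - 6.69*v^3 + 3.73*v^2 + 1.6*v - 0.9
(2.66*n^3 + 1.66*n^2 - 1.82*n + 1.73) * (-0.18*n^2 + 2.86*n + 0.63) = -0.4788*n^5 + 7.3088*n^4 + 6.751*n^3 - 4.4708*n^2 + 3.8012*n + 1.0899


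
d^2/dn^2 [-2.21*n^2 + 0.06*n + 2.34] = -4.42000000000000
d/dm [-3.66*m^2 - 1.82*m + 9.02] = -7.32*m - 1.82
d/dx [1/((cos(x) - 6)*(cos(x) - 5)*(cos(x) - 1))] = (-3*sin(x)^2 - 24*cos(x) + 44)*sin(x)/((cos(x) - 6)^2*(cos(x) - 5)^2*(cos(x) - 1)^2)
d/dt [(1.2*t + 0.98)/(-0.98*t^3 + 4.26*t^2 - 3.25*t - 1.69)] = (2.352*t^3 - 2.2308*t^2 - 8.3496*t + 1.157)/(0.9604*t^6 - 8.3496*t^5 + 24.5176*t^4 - 24.3776*t^3 - 3.8363*t^2 + 10.985*t + 2.8561)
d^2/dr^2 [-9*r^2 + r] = -18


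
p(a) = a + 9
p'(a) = 1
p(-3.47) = 5.53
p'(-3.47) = 1.00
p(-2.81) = 6.19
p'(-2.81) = 1.00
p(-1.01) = 7.99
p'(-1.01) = 1.00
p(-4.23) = 4.77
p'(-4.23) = 1.00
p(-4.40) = 4.60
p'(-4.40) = 1.00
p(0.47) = 9.47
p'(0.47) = 1.00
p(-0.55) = 8.45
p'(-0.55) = 1.00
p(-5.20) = 3.80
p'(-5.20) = 1.00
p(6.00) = 15.00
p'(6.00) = 1.00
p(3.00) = 12.00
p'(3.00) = 1.00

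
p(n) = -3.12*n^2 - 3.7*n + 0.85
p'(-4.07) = 21.70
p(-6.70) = -114.42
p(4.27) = -71.84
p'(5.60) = -38.64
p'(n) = -6.24*n - 3.7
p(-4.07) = -35.77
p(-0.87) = 1.71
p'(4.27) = -30.34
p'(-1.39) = 4.97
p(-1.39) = -0.04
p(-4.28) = -40.47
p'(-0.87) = 1.73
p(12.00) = -492.83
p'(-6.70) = 38.11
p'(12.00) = -78.58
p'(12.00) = -78.58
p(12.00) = -492.83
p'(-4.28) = 23.01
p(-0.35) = 1.76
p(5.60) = -117.71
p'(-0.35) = -1.52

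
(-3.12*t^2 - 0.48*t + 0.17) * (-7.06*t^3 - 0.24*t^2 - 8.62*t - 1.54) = 22.0272*t^5 + 4.1376*t^4 + 25.8094*t^3 + 8.9016*t^2 - 0.7262*t - 0.2618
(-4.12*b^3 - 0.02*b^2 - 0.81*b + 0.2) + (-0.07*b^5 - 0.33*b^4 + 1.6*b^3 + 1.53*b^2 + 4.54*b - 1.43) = -0.07*b^5 - 0.33*b^4 - 2.52*b^3 + 1.51*b^2 + 3.73*b - 1.23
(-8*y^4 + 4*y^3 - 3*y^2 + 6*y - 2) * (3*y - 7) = -24*y^5 + 68*y^4 - 37*y^3 + 39*y^2 - 48*y + 14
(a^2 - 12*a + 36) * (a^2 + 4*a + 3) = a^4 - 8*a^3 - 9*a^2 + 108*a + 108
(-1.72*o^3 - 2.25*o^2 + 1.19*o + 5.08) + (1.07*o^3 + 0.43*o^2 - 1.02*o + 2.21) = -0.65*o^3 - 1.82*o^2 + 0.17*o + 7.29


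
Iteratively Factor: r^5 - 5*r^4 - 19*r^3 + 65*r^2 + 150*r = (r + 2)*(r^4 - 7*r^3 - 5*r^2 + 75*r) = (r - 5)*(r + 2)*(r^3 - 2*r^2 - 15*r) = (r - 5)*(r + 2)*(r + 3)*(r^2 - 5*r) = (r - 5)^2*(r + 2)*(r + 3)*(r)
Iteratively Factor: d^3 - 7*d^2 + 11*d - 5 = (d - 1)*(d^2 - 6*d + 5) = (d - 1)^2*(d - 5)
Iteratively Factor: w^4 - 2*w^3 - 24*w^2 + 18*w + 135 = (w - 3)*(w^3 + w^2 - 21*w - 45) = (w - 5)*(w - 3)*(w^2 + 6*w + 9) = (w - 5)*(w - 3)*(w + 3)*(w + 3)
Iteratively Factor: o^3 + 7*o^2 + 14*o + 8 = (o + 4)*(o^2 + 3*o + 2) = (o + 1)*(o + 4)*(o + 2)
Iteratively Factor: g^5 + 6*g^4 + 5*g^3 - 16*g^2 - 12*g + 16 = (g + 2)*(g^4 + 4*g^3 - 3*g^2 - 10*g + 8) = (g - 1)*(g + 2)*(g^3 + 5*g^2 + 2*g - 8) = (g - 1)^2*(g + 2)*(g^2 + 6*g + 8) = (g - 1)^2*(g + 2)^2*(g + 4)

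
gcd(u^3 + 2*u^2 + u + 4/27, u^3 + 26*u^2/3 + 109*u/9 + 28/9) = u^2 + 5*u/3 + 4/9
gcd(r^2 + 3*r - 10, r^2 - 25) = r + 5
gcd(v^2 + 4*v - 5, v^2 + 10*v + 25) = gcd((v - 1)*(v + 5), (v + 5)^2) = v + 5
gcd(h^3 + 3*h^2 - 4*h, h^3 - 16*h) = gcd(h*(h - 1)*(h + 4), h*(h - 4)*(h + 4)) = h^2 + 4*h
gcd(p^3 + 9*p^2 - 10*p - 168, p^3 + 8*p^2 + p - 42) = p + 7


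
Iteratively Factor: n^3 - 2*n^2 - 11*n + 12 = (n - 4)*(n^2 + 2*n - 3) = (n - 4)*(n - 1)*(n + 3)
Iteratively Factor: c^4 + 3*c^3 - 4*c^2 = (c + 4)*(c^3 - c^2) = c*(c + 4)*(c^2 - c) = c^2*(c + 4)*(c - 1)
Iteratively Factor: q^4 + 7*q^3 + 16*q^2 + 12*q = (q + 3)*(q^3 + 4*q^2 + 4*q) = (q + 2)*(q + 3)*(q^2 + 2*q) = (q + 2)^2*(q + 3)*(q)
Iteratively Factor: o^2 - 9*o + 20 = (o - 4)*(o - 5)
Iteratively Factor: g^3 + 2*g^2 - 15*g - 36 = (g + 3)*(g^2 - g - 12) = (g - 4)*(g + 3)*(g + 3)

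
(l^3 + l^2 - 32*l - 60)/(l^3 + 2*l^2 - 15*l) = (l^2 - 4*l - 12)/(l*(l - 3))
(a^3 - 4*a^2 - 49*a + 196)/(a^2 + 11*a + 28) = (a^2 - 11*a + 28)/(a + 4)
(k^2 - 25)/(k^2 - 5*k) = (k + 5)/k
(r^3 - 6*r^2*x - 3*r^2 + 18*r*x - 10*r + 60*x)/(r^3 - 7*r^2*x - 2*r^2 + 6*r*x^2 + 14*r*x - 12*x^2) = (-r^2 + 3*r + 10)/(-r^2 + r*x + 2*r - 2*x)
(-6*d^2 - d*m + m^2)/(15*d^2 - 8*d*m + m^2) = (-2*d - m)/(5*d - m)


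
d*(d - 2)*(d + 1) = d^3 - d^2 - 2*d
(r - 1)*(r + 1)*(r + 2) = r^3 + 2*r^2 - r - 2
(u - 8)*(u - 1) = u^2 - 9*u + 8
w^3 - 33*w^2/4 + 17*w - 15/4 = (w - 5)*(w - 3)*(w - 1/4)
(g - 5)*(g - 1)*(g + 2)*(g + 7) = g^4 + 3*g^3 - 35*g^2 - 39*g + 70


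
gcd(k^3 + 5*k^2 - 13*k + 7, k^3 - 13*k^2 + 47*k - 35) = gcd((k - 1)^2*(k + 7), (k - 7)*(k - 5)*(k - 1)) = k - 1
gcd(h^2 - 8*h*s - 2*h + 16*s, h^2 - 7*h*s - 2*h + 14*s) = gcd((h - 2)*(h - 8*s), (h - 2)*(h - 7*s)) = h - 2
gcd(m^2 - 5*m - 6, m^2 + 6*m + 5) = m + 1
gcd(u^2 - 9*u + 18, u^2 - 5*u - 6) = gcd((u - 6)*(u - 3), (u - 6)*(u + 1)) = u - 6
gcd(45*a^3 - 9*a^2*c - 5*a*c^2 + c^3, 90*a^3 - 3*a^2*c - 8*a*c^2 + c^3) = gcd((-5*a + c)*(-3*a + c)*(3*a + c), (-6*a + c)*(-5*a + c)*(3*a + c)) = 15*a^2 + 2*a*c - c^2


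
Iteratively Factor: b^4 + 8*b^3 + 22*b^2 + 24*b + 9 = (b + 1)*(b^3 + 7*b^2 + 15*b + 9) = (b + 1)*(b + 3)*(b^2 + 4*b + 3) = (b + 1)^2*(b + 3)*(b + 3)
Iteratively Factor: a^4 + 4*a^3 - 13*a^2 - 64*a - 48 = (a + 4)*(a^3 - 13*a - 12) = (a + 1)*(a + 4)*(a^2 - a - 12) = (a - 4)*(a + 1)*(a + 4)*(a + 3)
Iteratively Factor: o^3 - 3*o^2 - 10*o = (o)*(o^2 - 3*o - 10) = o*(o + 2)*(o - 5)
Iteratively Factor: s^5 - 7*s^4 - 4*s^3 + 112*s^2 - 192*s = (s - 4)*(s^4 - 3*s^3 - 16*s^2 + 48*s) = s*(s - 4)*(s^3 - 3*s^2 - 16*s + 48) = s*(s - 4)*(s - 3)*(s^2 - 16) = s*(s - 4)^2*(s - 3)*(s + 4)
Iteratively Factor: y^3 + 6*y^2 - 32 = (y + 4)*(y^2 + 2*y - 8) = (y + 4)^2*(y - 2)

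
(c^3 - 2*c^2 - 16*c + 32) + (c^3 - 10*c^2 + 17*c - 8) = 2*c^3 - 12*c^2 + c + 24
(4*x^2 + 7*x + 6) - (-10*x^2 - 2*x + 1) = 14*x^2 + 9*x + 5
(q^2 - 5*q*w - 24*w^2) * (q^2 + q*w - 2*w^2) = q^4 - 4*q^3*w - 31*q^2*w^2 - 14*q*w^3 + 48*w^4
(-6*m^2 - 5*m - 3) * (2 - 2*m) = 12*m^3 - 2*m^2 - 4*m - 6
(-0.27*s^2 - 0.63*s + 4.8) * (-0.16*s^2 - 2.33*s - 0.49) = 0.0432*s^4 + 0.7299*s^3 + 0.8322*s^2 - 10.8753*s - 2.352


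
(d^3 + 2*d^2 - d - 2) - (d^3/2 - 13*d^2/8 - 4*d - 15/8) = d^3/2 + 29*d^2/8 + 3*d - 1/8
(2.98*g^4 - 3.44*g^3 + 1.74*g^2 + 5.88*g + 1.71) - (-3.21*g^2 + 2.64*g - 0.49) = 2.98*g^4 - 3.44*g^3 + 4.95*g^2 + 3.24*g + 2.2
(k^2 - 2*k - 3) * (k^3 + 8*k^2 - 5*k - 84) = k^5 + 6*k^4 - 24*k^3 - 98*k^2 + 183*k + 252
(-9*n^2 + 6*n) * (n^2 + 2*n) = -9*n^4 - 12*n^3 + 12*n^2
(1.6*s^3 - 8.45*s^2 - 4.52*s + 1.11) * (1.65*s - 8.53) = 2.64*s^4 - 27.5905*s^3 + 64.6205*s^2 + 40.3871*s - 9.4683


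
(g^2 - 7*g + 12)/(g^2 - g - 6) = (g - 4)/(g + 2)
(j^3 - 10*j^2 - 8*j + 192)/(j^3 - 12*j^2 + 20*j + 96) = (j + 4)/(j + 2)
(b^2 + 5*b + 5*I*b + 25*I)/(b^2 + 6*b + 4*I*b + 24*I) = (b^2 + b*(5 + 5*I) + 25*I)/(b^2 + b*(6 + 4*I) + 24*I)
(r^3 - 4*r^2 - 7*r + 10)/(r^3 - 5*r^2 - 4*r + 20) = (r - 1)/(r - 2)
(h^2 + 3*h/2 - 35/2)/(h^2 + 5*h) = (h - 7/2)/h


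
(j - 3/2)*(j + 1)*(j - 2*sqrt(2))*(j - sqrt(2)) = j^4 - 3*sqrt(2)*j^3 - j^3/2 + 3*sqrt(2)*j^2/2 + 5*j^2/2 - 2*j + 9*sqrt(2)*j/2 - 6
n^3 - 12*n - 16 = (n - 4)*(n + 2)^2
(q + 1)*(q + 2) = q^2 + 3*q + 2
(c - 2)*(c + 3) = c^2 + c - 6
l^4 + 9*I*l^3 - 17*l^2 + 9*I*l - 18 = (l - I)*(l + I)*(l + 3*I)*(l + 6*I)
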